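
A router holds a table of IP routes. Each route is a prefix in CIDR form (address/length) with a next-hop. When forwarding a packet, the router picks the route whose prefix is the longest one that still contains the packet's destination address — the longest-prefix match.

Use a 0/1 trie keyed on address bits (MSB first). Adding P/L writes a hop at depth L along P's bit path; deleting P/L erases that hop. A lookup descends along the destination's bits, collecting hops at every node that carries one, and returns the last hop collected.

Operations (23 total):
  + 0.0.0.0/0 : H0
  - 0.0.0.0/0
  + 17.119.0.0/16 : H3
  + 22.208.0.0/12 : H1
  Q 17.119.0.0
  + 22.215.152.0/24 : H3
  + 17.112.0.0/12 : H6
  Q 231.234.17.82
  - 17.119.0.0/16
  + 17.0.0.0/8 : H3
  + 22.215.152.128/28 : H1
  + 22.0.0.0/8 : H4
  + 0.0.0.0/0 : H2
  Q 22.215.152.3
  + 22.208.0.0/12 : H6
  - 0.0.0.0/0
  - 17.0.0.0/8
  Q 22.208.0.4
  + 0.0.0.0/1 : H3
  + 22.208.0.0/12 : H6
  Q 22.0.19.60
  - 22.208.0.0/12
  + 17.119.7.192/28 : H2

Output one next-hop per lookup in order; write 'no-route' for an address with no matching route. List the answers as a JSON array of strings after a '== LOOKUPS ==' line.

Process each operation:
  + 0.0.0.0/0 (H0) depth=0
  del 0.0.0.0/0 (clear depth 0)
  + 17.119.0.0/16 (H3) depth=16
  + 22.208.0.0/12 (H1) depth=12
  Q 17.119.0.0: descend 0001000101110111 ; hops seen [H3] ; pick H3
  + 22.215.152.0/24 (H3) depth=24
  + 17.112.0.0/12 (H6) depth=12
  Q 231.234.17.82: descend ε ; hops seen [∅] ; pick no-route
  del 17.119.0.0/16 (clear depth 16)
  + 17.0.0.0/8 (H3) depth=8
  + 22.215.152.128/28 (H1) depth=28
  + 22.0.0.0/8 (H4) depth=8
  + 0.0.0.0/0 (H2) depth=0
  Q 22.215.152.3: descend 000101101101011110011000 ; hops seen [H2,H4,H1,H3] ; pick H3
  + 22.208.0.0/12 (H6) depth=12
  del 0.0.0.0/0 (clear depth 0)
  del 17.0.0.0/8 (clear depth 8)
  Q 22.208.0.4: descend 0001011011010 ; hops seen [H4,H6] ; pick H6
  + 0.0.0.0/1 (H3) depth=1
  + 22.208.0.0/12 (H6) depth=12
  Q 22.0.19.60: descend 00010110 ; hops seen [H3,H4] ; pick H4
  del 22.208.0.0/12 (clear depth 12)
  + 17.119.7.192/28 (H2) depth=28

== LOOKUPS ==
["H3","no-route","H3","H6","H4"]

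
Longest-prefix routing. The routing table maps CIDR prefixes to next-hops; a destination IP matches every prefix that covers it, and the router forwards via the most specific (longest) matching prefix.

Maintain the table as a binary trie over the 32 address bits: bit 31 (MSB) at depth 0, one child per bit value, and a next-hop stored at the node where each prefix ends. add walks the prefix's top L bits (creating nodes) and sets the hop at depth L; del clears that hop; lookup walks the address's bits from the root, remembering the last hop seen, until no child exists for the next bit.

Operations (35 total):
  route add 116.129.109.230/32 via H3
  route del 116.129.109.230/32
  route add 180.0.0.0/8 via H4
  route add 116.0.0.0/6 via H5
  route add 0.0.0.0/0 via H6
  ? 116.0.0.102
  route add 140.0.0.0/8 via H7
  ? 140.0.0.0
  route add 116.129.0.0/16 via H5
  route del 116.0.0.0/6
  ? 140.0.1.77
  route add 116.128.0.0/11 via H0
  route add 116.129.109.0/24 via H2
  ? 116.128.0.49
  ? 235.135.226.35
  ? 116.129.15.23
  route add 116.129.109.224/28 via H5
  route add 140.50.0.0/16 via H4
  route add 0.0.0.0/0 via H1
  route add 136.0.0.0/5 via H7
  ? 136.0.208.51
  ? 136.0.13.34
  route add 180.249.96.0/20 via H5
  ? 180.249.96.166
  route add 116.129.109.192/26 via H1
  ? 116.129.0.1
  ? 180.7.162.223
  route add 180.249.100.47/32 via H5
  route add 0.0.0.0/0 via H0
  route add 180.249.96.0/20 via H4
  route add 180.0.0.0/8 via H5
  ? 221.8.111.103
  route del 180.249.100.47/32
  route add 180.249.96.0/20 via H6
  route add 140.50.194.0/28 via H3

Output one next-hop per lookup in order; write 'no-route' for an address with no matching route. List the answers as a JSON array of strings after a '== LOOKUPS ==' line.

Process each operation:
  add 116.129.109.230/32 -> H3 at depth 32
  - 116.129.109.230/32 clear@32
  add 180.0.0.0/8 -> H4 at depth 8
  add 116.0.0.0/6 -> H5 at depth 6
  add 0.0.0.0/0 -> H6 at depth 0
  ? 116.0.0.102  path d0:H6→d1:-→d2:-→d3:-→d4:-→d5:-→d6:H5→d7:-→d8:-  best=H5
  add 140.0.0.0/8 -> H7 at depth 8
  ? 140.0.0.0  path d0:H6→d1:-→d2:-→d3:-→d4:-→d5:-→d6:-→d7:-→d8:H7  best=H7
  add 116.129.0.0/16 -> H5 at depth 16
  - 116.0.0.0/6 clear@6
  ? 140.0.1.77  path d0:H6→d1:-→d2:-→d3:-→d4:-→d5:-→d6:-→d7:-→d8:H7  best=H7
  add 116.128.0.0/11 -> H0 at depth 11
  add 116.129.109.0/24 -> H2 at depth 24
  ? 116.128.0.49  path d0:H6→d1:-→d2:-→d3:-→d4:-→d5:-→d6:-→d7:-→d8:-→d9:-→d10:-→d11:H0→d12:-→d13:-→d14:-→d15:-  best=H0
  ? 235.135.226.35  path d0:H6→d1:-  best=H6
  ? 116.129.15.23  path d0:H6→d1:-→d2:-→d3:-→d4:-→d5:-→d6:-→d7:-→d8:-→d9:-→d10:-→d11:H0→d12:-→d13:-→d14:-→d15:-→d16:H5→d17:-  best=H5
  add 116.129.109.224/28 -> H5 at depth 28
  add 140.50.0.0/16 -> H4 at depth 16
  add 0.0.0.0/0 -> H1 at depth 0
  add 136.0.0.0/5 -> H7 at depth 5
  ? 136.0.208.51  path d0:H1→d1:-→d2:-→d3:-→d4:-→d5:H7  best=H7
  ? 136.0.13.34  path d0:H1→d1:-→d2:-→d3:-→d4:-→d5:H7  best=H7
  add 180.249.96.0/20 -> H5 at depth 20
  ? 180.249.96.166  path d0:H1→d1:-→d2:-→d3:-→d4:-→d5:-→d6:-→d7:-→d8:H4→d9:-→d10:-→d11:-→d12:-→d13:-→d14:-→d15:-→d16:-→d17:-→d18:-→d19:-→d20:H5  best=H5
  add 116.129.109.192/26 -> H1 at depth 26
  ? 116.129.0.1  path d0:H1→d1:-→d2:-→d3:-→d4:-→d5:-→d6:-→d7:-→d8:-→d9:-→d10:-→d11:H0→d12:-→d13:-→d14:-→d15:-→d16:H5→d17:-  best=H5
  ? 180.7.162.223  path d0:H1→d1:-→d2:-→d3:-→d4:-→d5:-→d6:-→d7:-→d8:H4  best=H4
  add 180.249.100.47/32 -> H5 at depth 32
  add 0.0.0.0/0 -> H0 at depth 0
  add 180.249.96.0/20 -> H4 at depth 20
  add 180.0.0.0/8 -> H5 at depth 8
  ? 221.8.111.103  path d0:H0→d1:-  best=H0
  - 180.249.100.47/32 clear@32
  add 180.249.96.0/20 -> H6 at depth 20
  add 140.50.194.0/28 -> H3 at depth 28

== LOOKUPS ==
["H5","H7","H7","H0","H6","H5","H7","H7","H5","H5","H4","H0"]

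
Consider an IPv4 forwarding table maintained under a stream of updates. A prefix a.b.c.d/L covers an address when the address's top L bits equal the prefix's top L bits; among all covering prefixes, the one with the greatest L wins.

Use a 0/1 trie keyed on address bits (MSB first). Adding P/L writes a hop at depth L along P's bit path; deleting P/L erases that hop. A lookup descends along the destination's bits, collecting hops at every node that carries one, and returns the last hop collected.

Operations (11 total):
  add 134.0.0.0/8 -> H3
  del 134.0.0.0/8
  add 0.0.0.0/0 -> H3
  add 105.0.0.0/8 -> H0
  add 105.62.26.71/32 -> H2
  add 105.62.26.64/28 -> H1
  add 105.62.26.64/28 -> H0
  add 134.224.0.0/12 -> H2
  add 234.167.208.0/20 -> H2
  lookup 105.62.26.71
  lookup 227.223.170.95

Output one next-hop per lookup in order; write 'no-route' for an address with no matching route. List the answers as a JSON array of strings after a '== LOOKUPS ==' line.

Process each operation:
  add 134.0.0.0/8 -> H3 at depth 8
  - 134.0.0.0/8 clear@8
  add 0.0.0.0/0 -> H3 at depth 0
  add 105.0.0.0/8 -> H0 at depth 8
  add 105.62.26.71/32 -> H2 at depth 32
  add 105.62.26.64/28 -> H1 at depth 28
  add 105.62.26.64/28 -> H0 at depth 28
  add 134.224.0.0/12 -> H2 at depth 12
  add 234.167.208.0/20 -> H2 at depth 20
  lookup 105.62.26.71: bits 01101001001111100001101001000111 walk d0:H3→d1:-→d2:-→d3:-→d4:-→d5:-→d6:-→d7:-→d8:H0→d9:-→d10:-→d11:-→d12:-→d13:-→d14:-→d15:-→d16:-→d17:-→d18:-→d19:-→d20:-→d21:-→d22:-→d23:-→d24:-→d25:-→d26:-→d27:-→d28:H0→d29:-→d30:-→d31:-→d32:H2 -> H2
  lookup 227.223.170.95: bits 1110 walk d0:H3→d1:-→d2:-→d3:-→d4:- -> H3

== LOOKUPS ==
["H2","H3"]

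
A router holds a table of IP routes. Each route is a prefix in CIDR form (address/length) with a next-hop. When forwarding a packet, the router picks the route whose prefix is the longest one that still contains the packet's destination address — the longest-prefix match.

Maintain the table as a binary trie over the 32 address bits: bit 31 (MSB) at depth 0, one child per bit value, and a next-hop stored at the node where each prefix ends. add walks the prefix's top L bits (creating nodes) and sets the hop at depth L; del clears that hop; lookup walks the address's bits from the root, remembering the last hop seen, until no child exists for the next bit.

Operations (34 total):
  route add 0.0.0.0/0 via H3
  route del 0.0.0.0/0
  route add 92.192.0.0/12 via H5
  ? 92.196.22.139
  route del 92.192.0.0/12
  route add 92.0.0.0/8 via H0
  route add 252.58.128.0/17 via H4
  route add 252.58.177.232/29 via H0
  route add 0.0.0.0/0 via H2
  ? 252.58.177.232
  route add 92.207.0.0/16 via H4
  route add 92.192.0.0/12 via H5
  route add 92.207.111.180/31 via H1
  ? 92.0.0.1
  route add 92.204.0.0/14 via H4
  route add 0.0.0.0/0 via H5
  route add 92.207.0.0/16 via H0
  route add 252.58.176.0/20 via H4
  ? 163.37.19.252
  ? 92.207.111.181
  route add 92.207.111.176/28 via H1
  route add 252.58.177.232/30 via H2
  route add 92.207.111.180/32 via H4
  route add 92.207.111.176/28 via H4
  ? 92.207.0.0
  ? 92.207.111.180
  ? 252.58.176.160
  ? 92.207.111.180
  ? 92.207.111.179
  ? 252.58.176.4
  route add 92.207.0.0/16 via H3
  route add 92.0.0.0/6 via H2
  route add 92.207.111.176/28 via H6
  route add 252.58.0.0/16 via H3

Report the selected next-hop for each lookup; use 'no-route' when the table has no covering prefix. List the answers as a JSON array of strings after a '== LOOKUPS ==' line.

Process each operation:
  add 0.0.0.0/0 -> H3 at depth 0
  - 0.0.0.0/0 clear@0
  add 92.192.0.0/12 -> H5 at depth 12
  Q 92.196.22.139: descend 010111001100 ; hops seen [H5] ; pick H5
  - 92.192.0.0/12 clear@12
  add 92.0.0.0/8 -> H0 at depth 8
  add 252.58.128.0/17 -> H4 at depth 17
  add 252.58.177.232/29 -> H0 at depth 29
  add 0.0.0.0/0 -> H2 at depth 0
  Q 252.58.177.232: descend 11111100001110101011000111101 ; hops seen [H2,H4,H0] ; pick H0
  add 92.207.0.0/16 -> H4 at depth 16
  add 92.192.0.0/12 -> H5 at depth 12
  add 92.207.111.180/31 -> H1 at depth 31
  Q 92.0.0.1: descend 01011100 ; hops seen [H2,H0] ; pick H0
  add 92.204.0.0/14 -> H4 at depth 14
  add 0.0.0.0/0 -> H5 at depth 0
  add 92.207.0.0/16 -> H0 at depth 16
  add 252.58.176.0/20 -> H4 at depth 20
  Q 163.37.19.252: descend 1 ; hops seen [H5] ; pick H5
  Q 92.207.111.181: descend 0101110011001111011011111011010 ; hops seen [H5,H0,H5,H4,H0,H1] ; pick H1
  add 92.207.111.176/28 -> H1 at depth 28
  add 252.58.177.232/30 -> H2 at depth 30
  add 92.207.111.180/32 -> H4 at depth 32
  add 92.207.111.176/28 -> H4 at depth 28
  Q 92.207.0.0: descend 01011100110011110 ; hops seen [H5,H0,H5,H4,H0] ; pick H0
  Q 92.207.111.180: descend 01011100110011110110111110110100 ; hops seen [H5,H0,H5,H4,H0,H4,H1,H4] ; pick H4
  Q 252.58.176.160: descend 11111100001110101011000 ; hops seen [H5,H4,H4] ; pick H4
  Q 92.207.111.180: descend 01011100110011110110111110110100 ; hops seen [H5,H0,H5,H4,H0,H4,H1,H4] ; pick H4
  Q 92.207.111.179: descend 01011100110011110110111110110 ; hops seen [H5,H0,H5,H4,H0,H4] ; pick H4
  Q 252.58.176.4: descend 11111100001110101011000 ; hops seen [H5,H4,H4] ; pick H4
  add 92.207.0.0/16 -> H3 at depth 16
  add 92.0.0.0/6 -> H2 at depth 6
  add 92.207.111.176/28 -> H6 at depth 28
  add 252.58.0.0/16 -> H3 at depth 16

== LOOKUPS ==
["H5","H0","H0","H5","H1","H0","H4","H4","H4","H4","H4"]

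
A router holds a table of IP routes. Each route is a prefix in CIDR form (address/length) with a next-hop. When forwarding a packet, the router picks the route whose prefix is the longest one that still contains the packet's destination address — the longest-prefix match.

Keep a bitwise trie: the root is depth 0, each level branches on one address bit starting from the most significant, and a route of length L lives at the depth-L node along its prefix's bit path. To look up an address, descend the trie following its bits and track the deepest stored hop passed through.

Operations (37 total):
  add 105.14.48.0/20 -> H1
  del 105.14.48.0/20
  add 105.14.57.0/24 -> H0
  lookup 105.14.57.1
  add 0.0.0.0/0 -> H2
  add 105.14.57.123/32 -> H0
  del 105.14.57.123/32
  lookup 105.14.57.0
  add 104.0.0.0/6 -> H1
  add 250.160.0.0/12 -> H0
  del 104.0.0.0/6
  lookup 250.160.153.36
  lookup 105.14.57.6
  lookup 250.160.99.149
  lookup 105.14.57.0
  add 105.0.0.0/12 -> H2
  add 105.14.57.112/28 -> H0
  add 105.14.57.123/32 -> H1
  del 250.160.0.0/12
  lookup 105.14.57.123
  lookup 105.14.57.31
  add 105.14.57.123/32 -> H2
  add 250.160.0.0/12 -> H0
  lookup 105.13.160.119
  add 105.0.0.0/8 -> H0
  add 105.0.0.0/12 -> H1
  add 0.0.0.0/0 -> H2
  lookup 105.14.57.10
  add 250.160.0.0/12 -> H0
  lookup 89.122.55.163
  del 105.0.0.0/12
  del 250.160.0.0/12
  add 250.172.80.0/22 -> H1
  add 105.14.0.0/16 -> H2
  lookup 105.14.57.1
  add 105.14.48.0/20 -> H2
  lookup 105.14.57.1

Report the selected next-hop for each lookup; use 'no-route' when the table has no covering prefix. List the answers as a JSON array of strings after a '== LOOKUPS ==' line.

Process each operation:
  add 105.14.48.0/20 -> H1 at depth 20
  del 105.14.48.0/20 (clear depth 20)
  add 105.14.57.0/24 -> H0 at depth 24
  Q 105.14.57.1: descend 011010010000111000111001 ; hops seen [H0] ; pick H0
  add 0.0.0.0/0 -> H2 at depth 0
  add 105.14.57.123/32 -> H0 at depth 32
  del 105.14.57.123/32 (clear depth 32)
  Q 105.14.57.0: descend 0110100100001110001110010 ; hops seen [H2,H0] ; pick H0
  add 104.0.0.0/6 -> H1 at depth 6
  add 250.160.0.0/12 -> H0 at depth 12
  del 104.0.0.0/6 (clear depth 6)
  Q 250.160.153.36: descend 111110101010 ; hops seen [H2,H0] ; pick H0
  Q 105.14.57.6: descend 0110100100001110001110010 ; hops seen [H2,H0] ; pick H0
  Q 250.160.99.149: descend 111110101010 ; hops seen [H2,H0] ; pick H0
  Q 105.14.57.0: descend 0110100100001110001110010 ; hops seen [H2,H0] ; pick H0
  add 105.0.0.0/12 -> H2 at depth 12
  add 105.14.57.112/28 -> H0 at depth 28
  add 105.14.57.123/32 -> H1 at depth 32
  del 250.160.0.0/12 (clear depth 12)
  Q 105.14.57.123: descend 01101001000011100011100101111011 ; hops seen [H2,H2,H0,H0,H1] ; pick H1
  Q 105.14.57.31: descend 0110100100001110001110010 ; hops seen [H2,H2,H0] ; pick H0
  add 105.14.57.123/32 -> H2 at depth 32
  add 250.160.0.0/12 -> H0 at depth 12
  Q 105.13.160.119: descend 01101001000011 ; hops seen [H2,H2] ; pick H2
  add 105.0.0.0/8 -> H0 at depth 8
  add 105.0.0.0/12 -> H1 at depth 12
  add 0.0.0.0/0 -> H2 at depth 0
  Q 105.14.57.10: descend 0110100100001110001110010 ; hops seen [H2,H0,H1,H0] ; pick H0
  add 250.160.0.0/12 -> H0 at depth 12
  Q 89.122.55.163: descend 01 ; hops seen [H2] ; pick H2
  del 105.0.0.0/12 (clear depth 12)
  del 250.160.0.0/12 (clear depth 12)
  add 250.172.80.0/22 -> H1 at depth 22
  add 105.14.0.0/16 -> H2 at depth 16
  Q 105.14.57.1: descend 0110100100001110001110010 ; hops seen [H2,H0,H2,H0] ; pick H0
  add 105.14.48.0/20 -> H2 at depth 20
  Q 105.14.57.1: descend 0110100100001110001110010 ; hops seen [H2,H0,H2,H2,H0] ; pick H0

== LOOKUPS ==
["H0","H0","H0","H0","H0","H0","H1","H0","H2","H0","H2","H0","H0"]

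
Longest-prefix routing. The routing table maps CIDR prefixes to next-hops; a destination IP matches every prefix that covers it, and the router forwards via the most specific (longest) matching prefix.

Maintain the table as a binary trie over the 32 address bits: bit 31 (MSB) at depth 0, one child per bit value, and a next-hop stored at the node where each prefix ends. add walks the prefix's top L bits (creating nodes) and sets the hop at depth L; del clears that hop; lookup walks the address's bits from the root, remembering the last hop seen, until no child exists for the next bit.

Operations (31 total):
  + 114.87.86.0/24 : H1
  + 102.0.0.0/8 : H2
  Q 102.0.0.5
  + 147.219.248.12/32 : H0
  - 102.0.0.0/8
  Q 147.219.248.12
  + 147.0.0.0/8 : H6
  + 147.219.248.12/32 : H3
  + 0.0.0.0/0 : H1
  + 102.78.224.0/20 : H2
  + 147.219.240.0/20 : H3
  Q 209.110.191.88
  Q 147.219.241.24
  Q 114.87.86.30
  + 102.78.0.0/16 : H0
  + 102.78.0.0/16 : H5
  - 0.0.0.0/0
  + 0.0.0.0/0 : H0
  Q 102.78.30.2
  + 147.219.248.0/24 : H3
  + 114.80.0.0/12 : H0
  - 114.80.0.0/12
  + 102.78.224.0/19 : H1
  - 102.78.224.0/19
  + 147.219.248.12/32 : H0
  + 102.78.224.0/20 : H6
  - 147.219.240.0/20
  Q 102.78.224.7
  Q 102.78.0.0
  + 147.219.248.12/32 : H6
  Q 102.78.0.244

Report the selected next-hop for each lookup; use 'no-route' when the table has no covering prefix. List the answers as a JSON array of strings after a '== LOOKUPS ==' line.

Process each operation:
  + 114.87.86.0/24 (H1) depth=24
  + 102.0.0.0/8 (H2) depth=8
  ? 102.0.0.5  path d0:-→d1:-→d2:-→d3:-→d4:-→d5:-→d6:-→d7:-→d8:H2  best=H2
  + 147.219.248.12/32 (H0) depth=32
  del 102.0.0.0/8 (clear depth 8)
  ? 147.219.248.12  path d0:-→d1:-→d2:-→d3:-→d4:-→d5:-→d6:-→d7:-→d8:-→d9:-→d10:-→d11:-→d12:-→d13:-→d14:-→d15:-→d16:-→d17:-→d18:-→d19:-→d20:-→d21:-→d22:-→d23:-→d24:-→d25:-→d26:-→d27:-→d28:-→d29:-→d30:-→d31:-→d32:H0  best=H0
  + 147.0.0.0/8 (H6) depth=8
  + 147.219.248.12/32 (H3) depth=32
  + 0.0.0.0/0 (H1) depth=0
  + 102.78.224.0/20 (H2) depth=20
  + 147.219.240.0/20 (H3) depth=20
  ? 209.110.191.88  path d0:H1→d1:-  best=H1
  ? 147.219.241.24  path d0:H1→d1:-→d2:-→d3:-→d4:-→d5:-→d6:-→d7:-→d8:H6→d9:-→d10:-→d11:-→d12:-→d13:-→d14:-→d15:-→d16:-→d17:-→d18:-→d19:-→d20:H3  best=H3
  ? 114.87.86.30  path d0:H1→d1:-→d2:-→d3:-→d4:-→d5:-→d6:-→d7:-→d8:-→d9:-→d10:-→d11:-→d12:-→d13:-→d14:-→d15:-→d16:-→d17:-→d18:-→d19:-→d20:-→d21:-→d22:-→d23:-→d24:H1  best=H1
  + 102.78.0.0/16 (H0) depth=16
  + 102.78.0.0/16 (H5) depth=16
  del 0.0.0.0/0 (clear depth 0)
  + 0.0.0.0/0 (H0) depth=0
  ? 102.78.30.2  path d0:H0→d1:-→d2:-→d3:-→d4:-→d5:-→d6:-→d7:-→d8:-→d9:-→d10:-→d11:-→d12:-→d13:-→d14:-→d15:-→d16:H5  best=H5
  + 147.219.248.0/24 (H3) depth=24
  + 114.80.0.0/12 (H0) depth=12
  del 114.80.0.0/12 (clear depth 12)
  + 102.78.224.0/19 (H1) depth=19
  del 102.78.224.0/19 (clear depth 19)
  + 147.219.248.12/32 (H0) depth=32
  + 102.78.224.0/20 (H6) depth=20
  del 147.219.240.0/20 (clear depth 20)
  ? 102.78.224.7  path d0:H0→d1:-→d2:-→d3:-→d4:-→d5:-→d6:-→d7:-→d8:-→d9:-→d10:-→d11:-→d12:-→d13:-→d14:-→d15:-→d16:H5→d17:-→d18:-→d19:-→d20:H6  best=H6
  ? 102.78.0.0  path d0:H0→d1:-→d2:-→d3:-→d4:-→d5:-→d6:-→d7:-→d8:-→d9:-→d10:-→d11:-→d12:-→d13:-→d14:-→d15:-→d16:H5  best=H5
  + 147.219.248.12/32 (H6) depth=32
  ? 102.78.0.244  path d0:H0→d1:-→d2:-→d3:-→d4:-→d5:-→d6:-→d7:-→d8:-→d9:-→d10:-→d11:-→d12:-→d13:-→d14:-→d15:-→d16:H5  best=H5

== LOOKUPS ==
["H2","H0","H1","H3","H1","H5","H6","H5","H5"]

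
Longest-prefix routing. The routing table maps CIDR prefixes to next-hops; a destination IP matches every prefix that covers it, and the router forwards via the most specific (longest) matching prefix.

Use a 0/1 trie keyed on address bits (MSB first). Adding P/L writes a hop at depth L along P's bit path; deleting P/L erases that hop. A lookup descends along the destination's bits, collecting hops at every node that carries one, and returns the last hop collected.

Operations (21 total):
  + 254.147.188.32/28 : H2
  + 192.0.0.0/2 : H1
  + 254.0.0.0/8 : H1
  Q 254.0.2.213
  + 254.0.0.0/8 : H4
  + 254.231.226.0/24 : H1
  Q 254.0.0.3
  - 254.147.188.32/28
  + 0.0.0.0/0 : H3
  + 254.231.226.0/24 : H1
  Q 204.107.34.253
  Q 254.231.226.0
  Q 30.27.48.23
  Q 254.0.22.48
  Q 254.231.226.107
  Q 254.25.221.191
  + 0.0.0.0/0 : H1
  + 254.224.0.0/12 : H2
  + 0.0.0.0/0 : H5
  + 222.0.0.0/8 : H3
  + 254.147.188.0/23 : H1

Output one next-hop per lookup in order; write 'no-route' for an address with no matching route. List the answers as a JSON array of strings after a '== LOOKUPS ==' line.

Apply in order:
  add 254.147.188.32/28 -> H2 at depth 28
  add 192.0.0.0/2 -> H1 at depth 2
  add 254.0.0.0/8 -> H1 at depth 8
  ? 254.0.2.213  path d0:-→d1:-→d2:H1→d3:-→d4:-→d5:-→d6:-→d7:-→d8:H1  best=H1
  add 254.0.0.0/8 -> H4 at depth 8
  add 254.231.226.0/24 -> H1 at depth 24
  ? 254.0.0.3  path d0:-→d1:-→d2:H1→d3:-→d4:-→d5:-→d6:-→d7:-→d8:H4  best=H4
  del 254.147.188.32/28 (clear depth 28)
  add 0.0.0.0/0 -> H3 at depth 0
  add 254.231.226.0/24 -> H1 at depth 24
  ? 204.107.34.253  path d0:H3→d1:-→d2:H1  best=H1
  ? 254.231.226.0  path d0:H3→d1:-→d2:H1→d3:-→d4:-→d5:-→d6:-→d7:-→d8:H4→d9:-→d10:-→d11:-→d12:-→d13:-→d14:-→d15:-→d16:-→d17:-→d18:-→d19:-→d20:-→d21:-→d22:-→d23:-→d24:H1  best=H1
  ? 30.27.48.23  path d0:H3  best=H3
  ? 254.0.22.48  path d0:H3→d1:-→d2:H1→d3:-→d4:-→d5:-→d6:-→d7:-→d8:H4  best=H4
  ? 254.231.226.107  path d0:H3→d1:-→d2:H1→d3:-→d4:-→d5:-→d6:-→d7:-→d8:H4→d9:-→d10:-→d11:-→d12:-→d13:-→d14:-→d15:-→d16:-→d17:-→d18:-→d19:-→d20:-→d21:-→d22:-→d23:-→d24:H1  best=H1
  ? 254.25.221.191  path d0:H3→d1:-→d2:H1→d3:-→d4:-→d5:-→d6:-→d7:-→d8:H4  best=H4
  add 0.0.0.0/0 -> H1 at depth 0
  add 254.224.0.0/12 -> H2 at depth 12
  add 0.0.0.0/0 -> H5 at depth 0
  add 222.0.0.0/8 -> H3 at depth 8
  add 254.147.188.0/23 -> H1 at depth 23

== LOOKUPS ==
["H1","H4","H1","H1","H3","H4","H1","H4"]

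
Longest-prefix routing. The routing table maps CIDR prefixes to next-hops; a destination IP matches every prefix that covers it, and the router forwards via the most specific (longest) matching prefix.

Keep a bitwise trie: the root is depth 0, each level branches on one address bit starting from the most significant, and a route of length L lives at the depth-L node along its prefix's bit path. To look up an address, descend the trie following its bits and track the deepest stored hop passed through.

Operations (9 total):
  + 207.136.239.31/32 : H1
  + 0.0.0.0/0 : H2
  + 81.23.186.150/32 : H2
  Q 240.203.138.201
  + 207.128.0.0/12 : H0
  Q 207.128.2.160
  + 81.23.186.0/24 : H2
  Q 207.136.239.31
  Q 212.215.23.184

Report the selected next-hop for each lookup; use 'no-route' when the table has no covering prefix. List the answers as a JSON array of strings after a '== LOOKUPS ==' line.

Process each operation:
  add 207.136.239.31/32 -> H1 at depth 32
  add 0.0.0.0/0 -> H2 at depth 0
  add 81.23.186.150/32 -> H2 at depth 32
  lookup 240.203.138.201: bits 11 walk d0:H2→d1:-→d2:- -> H2
  add 207.128.0.0/12 -> H0 at depth 12
  lookup 207.128.2.160: bits 110011111000 walk d0:H2→d1:-→d2:-→d3:-→d4:-→d5:-→d6:-→d7:-→d8:-→d9:-→d10:-→d11:-→d12:H0 -> H0
  add 81.23.186.0/24 -> H2 at depth 24
  lookup 207.136.239.31: bits 11001111100010001110111100011111 walk d0:H2→d1:-→d2:-→d3:-→d4:-→d5:-→d6:-→d7:-→d8:-→d9:-→d10:-→d11:-→d12:H0→d13:-→d14:-→d15:-→d16:-→d17:-→d18:-→d19:-→d20:-→d21:-→d22:-→d23:-→d24:-→d25:-→d26:-→d27:-→d28:-→d29:-→d30:-→d31:-→d32:H1 -> H1
  lookup 212.215.23.184: bits 110 walk d0:H2→d1:-→d2:-→d3:- -> H2

== LOOKUPS ==
["H2","H0","H1","H2"]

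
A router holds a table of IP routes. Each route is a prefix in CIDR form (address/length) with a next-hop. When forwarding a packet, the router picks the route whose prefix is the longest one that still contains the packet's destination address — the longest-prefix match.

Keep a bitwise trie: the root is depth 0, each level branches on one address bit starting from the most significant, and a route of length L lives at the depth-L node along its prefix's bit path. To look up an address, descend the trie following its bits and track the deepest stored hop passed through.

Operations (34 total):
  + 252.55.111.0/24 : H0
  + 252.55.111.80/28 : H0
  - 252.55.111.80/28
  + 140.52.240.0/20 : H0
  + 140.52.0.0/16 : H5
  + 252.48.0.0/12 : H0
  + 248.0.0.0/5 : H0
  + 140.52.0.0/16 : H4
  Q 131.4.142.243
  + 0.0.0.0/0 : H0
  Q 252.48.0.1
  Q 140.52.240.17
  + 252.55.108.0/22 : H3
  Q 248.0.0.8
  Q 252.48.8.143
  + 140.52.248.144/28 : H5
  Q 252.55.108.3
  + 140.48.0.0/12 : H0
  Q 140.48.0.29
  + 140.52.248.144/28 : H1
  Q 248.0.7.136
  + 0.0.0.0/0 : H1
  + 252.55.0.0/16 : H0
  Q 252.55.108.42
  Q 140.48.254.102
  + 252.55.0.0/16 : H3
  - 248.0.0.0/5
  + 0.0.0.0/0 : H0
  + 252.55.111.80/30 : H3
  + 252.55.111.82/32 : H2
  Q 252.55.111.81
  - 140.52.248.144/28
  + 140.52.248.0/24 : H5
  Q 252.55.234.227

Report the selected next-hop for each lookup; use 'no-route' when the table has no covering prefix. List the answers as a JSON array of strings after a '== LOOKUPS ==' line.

Apply in order:
  add 252.55.111.0/24 -> H0 at depth 24
  add 252.55.111.80/28 -> H0 at depth 28
  del 252.55.111.80/28 (clear depth 28)
  add 140.52.240.0/20 -> H0 at depth 20
  add 140.52.0.0/16 -> H5 at depth 16
  add 252.48.0.0/12 -> H0 at depth 12
  add 248.0.0.0/5 -> H0 at depth 5
  add 140.52.0.0/16 -> H4 at depth 16
  Q 131.4.142.243: descend 1000 ; hops seen [∅] ; pick no-route
  add 0.0.0.0/0 -> H0 at depth 0
  Q 252.48.0.1: descend 1111110000110 ; hops seen [H0,H0,H0] ; pick H0
  Q 140.52.240.17: descend 10001100001101001111 ; hops seen [H0,H4,H0] ; pick H0
  add 252.55.108.0/22 -> H3 at depth 22
  Q 248.0.0.8: descend 11111 ; hops seen [H0,H0] ; pick H0
  Q 252.48.8.143: descend 1111110000110 ; hops seen [H0,H0,H0] ; pick H0
  add 140.52.248.144/28 -> H5 at depth 28
  Q 252.55.108.3: descend 1111110000110111011011 ; hops seen [H0,H0,H0,H3] ; pick H3
  add 140.48.0.0/12 -> H0 at depth 12
  Q 140.48.0.29: descend 1000110000110 ; hops seen [H0,H0] ; pick H0
  add 140.52.248.144/28 -> H1 at depth 28
  Q 248.0.7.136: descend 11111 ; hops seen [H0,H0] ; pick H0
  add 0.0.0.0/0 -> H1 at depth 0
  add 252.55.0.0/16 -> H0 at depth 16
  Q 252.55.108.42: descend 1111110000110111011011 ; hops seen [H1,H0,H0,H0,H3] ; pick H3
  Q 140.48.254.102: descend 1000110000110 ; hops seen [H1,H0] ; pick H0
  add 252.55.0.0/16 -> H3 at depth 16
  del 248.0.0.0/5 (clear depth 5)
  add 0.0.0.0/0 -> H0 at depth 0
  add 252.55.111.80/30 -> H3 at depth 30
  add 252.55.111.82/32 -> H2 at depth 32
  Q 252.55.111.81: descend 111111000011011101101111010100 ; hops seen [H0,H0,H3,H3,H0,H3] ; pick H3
  del 140.52.248.144/28 (clear depth 28)
  add 140.52.248.0/24 -> H5 at depth 24
  Q 252.55.234.227: descend 1111110000110111 ; hops seen [H0,H0,H3] ; pick H3

== LOOKUPS ==
["no-route","H0","H0","H0","H0","H3","H0","H0","H3","H0","H3","H3"]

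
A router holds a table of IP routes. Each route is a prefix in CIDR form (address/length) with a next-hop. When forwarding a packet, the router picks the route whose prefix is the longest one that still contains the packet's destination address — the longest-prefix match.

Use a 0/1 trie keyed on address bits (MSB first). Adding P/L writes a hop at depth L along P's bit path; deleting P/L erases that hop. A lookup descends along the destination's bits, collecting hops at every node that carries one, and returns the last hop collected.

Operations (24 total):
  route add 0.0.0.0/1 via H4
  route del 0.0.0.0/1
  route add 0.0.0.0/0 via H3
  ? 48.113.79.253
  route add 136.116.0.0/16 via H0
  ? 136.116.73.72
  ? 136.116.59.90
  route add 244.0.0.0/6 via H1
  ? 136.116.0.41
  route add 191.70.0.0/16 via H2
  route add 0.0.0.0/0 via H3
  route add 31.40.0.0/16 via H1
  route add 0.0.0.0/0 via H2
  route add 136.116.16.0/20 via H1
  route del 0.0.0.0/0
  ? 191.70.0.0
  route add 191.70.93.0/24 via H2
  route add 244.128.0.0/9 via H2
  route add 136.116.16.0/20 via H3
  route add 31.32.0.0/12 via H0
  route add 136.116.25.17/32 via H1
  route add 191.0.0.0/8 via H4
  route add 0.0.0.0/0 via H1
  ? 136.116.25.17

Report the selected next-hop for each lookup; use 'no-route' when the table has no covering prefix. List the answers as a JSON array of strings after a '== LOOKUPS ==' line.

Process each operation:
  add 0.0.0.0/1 -> H4 at depth 1
  del 0.0.0.0/1 (clear depth 1)
  add 0.0.0.0/0 -> H3 at depth 0
  Q 48.113.79.253: descend 0 ; hops seen [H3] ; pick H3
  add 136.116.0.0/16 -> H0 at depth 16
  Q 136.116.73.72: descend 1000100001110100 ; hops seen [H3,H0] ; pick H0
  Q 136.116.59.90: descend 1000100001110100 ; hops seen [H3,H0] ; pick H0
  add 244.0.0.0/6 -> H1 at depth 6
  Q 136.116.0.41: descend 1000100001110100 ; hops seen [H3,H0] ; pick H0
  add 191.70.0.0/16 -> H2 at depth 16
  add 0.0.0.0/0 -> H3 at depth 0
  add 31.40.0.0/16 -> H1 at depth 16
  add 0.0.0.0/0 -> H2 at depth 0
  add 136.116.16.0/20 -> H1 at depth 20
  del 0.0.0.0/0 (clear depth 0)
  Q 191.70.0.0: descend 1011111101000110 ; hops seen [H2] ; pick H2
  add 191.70.93.0/24 -> H2 at depth 24
  add 244.128.0.0/9 -> H2 at depth 9
  add 136.116.16.0/20 -> H3 at depth 20
  add 31.32.0.0/12 -> H0 at depth 12
  add 136.116.25.17/32 -> H1 at depth 32
  add 191.0.0.0/8 -> H4 at depth 8
  add 0.0.0.0/0 -> H1 at depth 0
  Q 136.116.25.17: descend 10001000011101000001100100010001 ; hops seen [H1,H0,H3,H1] ; pick H1

== LOOKUPS ==
["H3","H0","H0","H0","H2","H1"]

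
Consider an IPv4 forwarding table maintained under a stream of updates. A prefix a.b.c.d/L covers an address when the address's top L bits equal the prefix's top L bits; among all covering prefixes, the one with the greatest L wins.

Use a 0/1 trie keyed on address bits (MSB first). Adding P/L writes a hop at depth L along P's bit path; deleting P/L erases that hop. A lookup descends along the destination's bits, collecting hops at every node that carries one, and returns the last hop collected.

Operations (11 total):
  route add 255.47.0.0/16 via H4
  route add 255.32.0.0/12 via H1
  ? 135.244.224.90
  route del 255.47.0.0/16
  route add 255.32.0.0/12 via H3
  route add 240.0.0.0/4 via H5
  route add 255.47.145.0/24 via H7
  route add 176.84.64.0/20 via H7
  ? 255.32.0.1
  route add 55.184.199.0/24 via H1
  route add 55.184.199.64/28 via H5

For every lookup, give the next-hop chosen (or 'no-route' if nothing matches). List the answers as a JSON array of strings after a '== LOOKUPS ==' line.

Process each operation:
  add 255.47.0.0/16 -> H4 at depth 16
  add 255.32.0.0/12 -> H1 at depth 12
  ? 135.244.224.90  path d0:-→d1:-  best=no-route
  - 255.47.0.0/16 clear@16
  add 255.32.0.0/12 -> H3 at depth 12
  add 240.0.0.0/4 -> H5 at depth 4
  add 255.47.145.0/24 -> H7 at depth 24
  add 176.84.64.0/20 -> H7 at depth 20
  ? 255.32.0.1  path d0:-→d1:-→d2:-→d3:-→d4:H5→d5:-→d6:-→d7:-→d8:-→d9:-→d10:-→d11:-→d12:H3  best=H3
  add 55.184.199.0/24 -> H1 at depth 24
  add 55.184.199.64/28 -> H5 at depth 28

== LOOKUPS ==
["no-route","H3"]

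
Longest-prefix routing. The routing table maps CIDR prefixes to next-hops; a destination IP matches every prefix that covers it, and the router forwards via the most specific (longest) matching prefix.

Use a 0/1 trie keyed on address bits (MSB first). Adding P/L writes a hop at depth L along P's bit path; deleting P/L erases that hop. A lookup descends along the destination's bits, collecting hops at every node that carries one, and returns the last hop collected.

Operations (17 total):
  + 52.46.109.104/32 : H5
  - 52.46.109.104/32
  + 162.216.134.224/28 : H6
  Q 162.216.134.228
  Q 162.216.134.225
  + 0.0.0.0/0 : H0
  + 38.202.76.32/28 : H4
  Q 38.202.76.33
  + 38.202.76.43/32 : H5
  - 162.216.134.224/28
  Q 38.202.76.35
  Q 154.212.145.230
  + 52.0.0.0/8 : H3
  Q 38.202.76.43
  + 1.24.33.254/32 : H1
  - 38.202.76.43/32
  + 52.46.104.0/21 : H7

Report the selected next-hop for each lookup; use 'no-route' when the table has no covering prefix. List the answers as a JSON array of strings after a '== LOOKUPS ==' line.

Trace:
  + 52.46.109.104/32 (H5) depth=32
  - 52.46.109.104/32 clear@32
  + 162.216.134.224/28 (H6) depth=28
  lookup 162.216.134.228: bits 1010001011011000100001101110 walk d0:-→d1:-→d2:-→d3:-→d4:-→d5:-→d6:-→d7:-→d8:-→d9:-→d10:-→d11:-→d12:-→d13:-→d14:-→d15:-→d16:-→d17:-→d18:-→d19:-→d20:-→d21:-→d22:-→d23:-→d24:-→d25:-→d26:-→d27:-→d28:H6 -> H6
  lookup 162.216.134.225: bits 1010001011011000100001101110 walk d0:-→d1:-→d2:-→d3:-→d4:-→d5:-→d6:-→d7:-→d8:-→d9:-→d10:-→d11:-→d12:-→d13:-→d14:-→d15:-→d16:-→d17:-→d18:-→d19:-→d20:-→d21:-→d22:-→d23:-→d24:-→d25:-→d26:-→d27:-→d28:H6 -> H6
  + 0.0.0.0/0 (H0) depth=0
  + 38.202.76.32/28 (H4) depth=28
  lookup 38.202.76.33: bits 0010011011001010010011000010 walk d0:H0→d1:-→d2:-→d3:-→d4:-→d5:-→d6:-→d7:-→d8:-→d9:-→d10:-→d11:-→d12:-→d13:-→d14:-→d15:-→d16:-→d17:-→d18:-→d19:-→d20:-→d21:-→d22:-→d23:-→d24:-→d25:-→d26:-→d27:-→d28:H4 -> H4
  + 38.202.76.43/32 (H5) depth=32
  - 162.216.134.224/28 clear@28
  lookup 38.202.76.35: bits 0010011011001010010011000010 walk d0:H0→d1:-→d2:-→d3:-→d4:-→d5:-→d6:-→d7:-→d8:-→d9:-→d10:-→d11:-→d12:-→d13:-→d14:-→d15:-→d16:-→d17:-→d18:-→d19:-→d20:-→d21:-→d22:-→d23:-→d24:-→d25:-→d26:-→d27:-→d28:H4 -> H4
  lookup 154.212.145.230: bits 10 walk d0:H0→d1:-→d2:- -> H0
  + 52.0.0.0/8 (H3) depth=8
  lookup 38.202.76.43: bits 00100110110010100100110000101011 walk d0:H0→d1:-→d2:-→d3:-→d4:-→d5:-→d6:-→d7:-→d8:-→d9:-→d10:-→d11:-→d12:-→d13:-→d14:-→d15:-→d16:-→d17:-→d18:-→d19:-→d20:-→d21:-→d22:-→d23:-→d24:-→d25:-→d26:-→d27:-→d28:H4→d29:-→d30:-→d31:-→d32:H5 -> H5
  + 1.24.33.254/32 (H1) depth=32
  - 38.202.76.43/32 clear@32
  + 52.46.104.0/21 (H7) depth=21

== LOOKUPS ==
["H6","H6","H4","H4","H0","H5"]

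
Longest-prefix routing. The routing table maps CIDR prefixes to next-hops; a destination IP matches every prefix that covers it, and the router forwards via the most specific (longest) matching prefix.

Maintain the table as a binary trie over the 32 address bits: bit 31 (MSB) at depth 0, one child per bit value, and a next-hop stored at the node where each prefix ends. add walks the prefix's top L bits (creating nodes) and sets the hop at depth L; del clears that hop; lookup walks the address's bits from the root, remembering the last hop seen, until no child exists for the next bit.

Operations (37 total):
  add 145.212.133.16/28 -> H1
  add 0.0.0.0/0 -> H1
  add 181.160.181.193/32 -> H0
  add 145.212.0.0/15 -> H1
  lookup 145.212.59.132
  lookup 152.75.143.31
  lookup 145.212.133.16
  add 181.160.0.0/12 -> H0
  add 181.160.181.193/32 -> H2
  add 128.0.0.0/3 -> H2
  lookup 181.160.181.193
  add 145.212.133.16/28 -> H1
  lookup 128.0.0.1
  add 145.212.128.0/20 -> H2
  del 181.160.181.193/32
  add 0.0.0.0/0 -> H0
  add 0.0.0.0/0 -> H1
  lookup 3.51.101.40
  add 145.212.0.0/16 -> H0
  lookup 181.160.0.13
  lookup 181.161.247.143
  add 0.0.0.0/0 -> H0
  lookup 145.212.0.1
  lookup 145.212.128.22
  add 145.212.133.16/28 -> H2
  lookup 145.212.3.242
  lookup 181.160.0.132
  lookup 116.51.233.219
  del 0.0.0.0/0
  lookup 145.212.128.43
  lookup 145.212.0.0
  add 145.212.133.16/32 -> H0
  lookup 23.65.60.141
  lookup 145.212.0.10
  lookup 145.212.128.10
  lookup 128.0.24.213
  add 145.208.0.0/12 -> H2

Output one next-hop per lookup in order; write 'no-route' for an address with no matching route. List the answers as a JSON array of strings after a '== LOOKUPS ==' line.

Trace:
  + 145.212.133.16/28 (H1) depth=28
  + 0.0.0.0/0 (H1) depth=0
  + 181.160.181.193/32 (H0) depth=32
  + 145.212.0.0/15 (H1) depth=15
  Q 145.212.59.132: descend 1001000111010100 ; hops seen [H1,H1] ; pick H1
  Q 152.75.143.31: descend 1001 ; hops seen [H1] ; pick H1
  Q 145.212.133.16: descend 1001000111010100100001010001 ; hops seen [H1,H1,H1] ; pick H1
  + 181.160.0.0/12 (H0) depth=12
  + 181.160.181.193/32 (H2) depth=32
  + 128.0.0.0/3 (H2) depth=3
  Q 181.160.181.193: descend 10110101101000001011010111000001 ; hops seen [H1,H0,H2] ; pick H2
  + 145.212.133.16/28 (H1) depth=28
  Q 128.0.0.1: descend 100 ; hops seen [H1,H2] ; pick H2
  + 145.212.128.0/20 (H2) depth=20
  - 181.160.181.193/32 clear@32
  + 0.0.0.0/0 (H0) depth=0
  + 0.0.0.0/0 (H1) depth=0
  Q 3.51.101.40: descend ε ; hops seen [H1] ; pick H1
  + 145.212.0.0/16 (H0) depth=16
  Q 181.160.0.13: descend 1011010110100000 ; hops seen [H1,H0] ; pick H0
  Q 181.161.247.143: descend 101101011010000 ; hops seen [H1,H0] ; pick H0
  + 0.0.0.0/0 (H0) depth=0
  Q 145.212.0.1: descend 1001000111010100 ; hops seen [H0,H2,H1,H0] ; pick H0
  Q 145.212.128.22: descend 100100011101010010000 ; hops seen [H0,H2,H1,H0,H2] ; pick H2
  + 145.212.133.16/28 (H2) depth=28
  Q 145.212.3.242: descend 1001000111010100 ; hops seen [H0,H2,H1,H0] ; pick H0
  Q 181.160.0.132: descend 1011010110100000 ; hops seen [H0,H0] ; pick H0
  Q 116.51.233.219: descend ε ; hops seen [H0] ; pick H0
  - 0.0.0.0/0 clear@0
  Q 145.212.128.43: descend 100100011101010010000 ; hops seen [H2,H1,H0,H2] ; pick H2
  Q 145.212.0.0: descend 1001000111010100 ; hops seen [H2,H1,H0] ; pick H0
  + 145.212.133.16/32 (H0) depth=32
  Q 23.65.60.141: descend ε ; hops seen [∅] ; pick no-route
  Q 145.212.0.10: descend 1001000111010100 ; hops seen [H2,H1,H0] ; pick H0
  Q 145.212.128.10: descend 100100011101010010000 ; hops seen [H2,H1,H0,H2] ; pick H2
  Q 128.0.24.213: descend 100 ; hops seen [H2] ; pick H2
  + 145.208.0.0/12 (H2) depth=12

== LOOKUPS ==
["H1","H1","H1","H2","H2","H1","H0","H0","H0","H2","H0","H0","H0","H2","H0","no-route","H0","H2","H2"]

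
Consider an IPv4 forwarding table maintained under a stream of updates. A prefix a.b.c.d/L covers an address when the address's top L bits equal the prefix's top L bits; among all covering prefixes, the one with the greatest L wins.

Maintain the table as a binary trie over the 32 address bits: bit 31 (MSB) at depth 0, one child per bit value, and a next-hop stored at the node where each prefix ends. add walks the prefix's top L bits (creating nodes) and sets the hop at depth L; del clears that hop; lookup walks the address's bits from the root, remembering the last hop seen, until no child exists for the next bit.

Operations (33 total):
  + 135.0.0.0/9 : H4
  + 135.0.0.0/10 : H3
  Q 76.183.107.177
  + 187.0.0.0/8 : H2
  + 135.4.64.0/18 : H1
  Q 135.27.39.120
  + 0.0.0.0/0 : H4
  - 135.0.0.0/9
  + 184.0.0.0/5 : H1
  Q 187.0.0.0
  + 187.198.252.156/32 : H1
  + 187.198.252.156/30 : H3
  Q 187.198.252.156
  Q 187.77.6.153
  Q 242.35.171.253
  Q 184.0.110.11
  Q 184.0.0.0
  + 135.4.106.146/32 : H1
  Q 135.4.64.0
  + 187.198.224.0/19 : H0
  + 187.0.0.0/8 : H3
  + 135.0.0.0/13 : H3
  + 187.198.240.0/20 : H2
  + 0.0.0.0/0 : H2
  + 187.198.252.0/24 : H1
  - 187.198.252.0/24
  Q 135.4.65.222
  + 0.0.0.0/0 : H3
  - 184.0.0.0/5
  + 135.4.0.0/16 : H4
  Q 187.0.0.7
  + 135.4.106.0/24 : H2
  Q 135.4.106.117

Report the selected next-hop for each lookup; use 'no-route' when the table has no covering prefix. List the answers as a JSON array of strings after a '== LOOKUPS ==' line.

Apply in order:
  add 135.0.0.0/9 -> H4 at depth 9
  add 135.0.0.0/10 -> H3 at depth 10
  Q 76.183.107.177: descend ε ; hops seen [∅] ; pick no-route
  add 187.0.0.0/8 -> H2 at depth 8
  add 135.4.64.0/18 -> H1 at depth 18
  Q 135.27.39.120: descend 10000111000 ; hops seen [H4,H3] ; pick H3
  add 0.0.0.0/0 -> H4 at depth 0
  del 135.0.0.0/9 (clear depth 9)
  add 184.0.0.0/5 -> H1 at depth 5
  Q 187.0.0.0: descend 10111011 ; hops seen [H4,H1,H2] ; pick H2
  add 187.198.252.156/32 -> H1 at depth 32
  add 187.198.252.156/30 -> H3 at depth 30
  Q 187.198.252.156: descend 10111011110001101111110010011100 ; hops seen [H4,H1,H2,H3,H1] ; pick H1
  Q 187.77.6.153: descend 10111011 ; hops seen [H4,H1,H2] ; pick H2
  Q 242.35.171.253: descend 1 ; hops seen [H4] ; pick H4
  Q 184.0.110.11: descend 101110 ; hops seen [H4,H1] ; pick H1
  Q 184.0.0.0: descend 101110 ; hops seen [H4,H1] ; pick H1
  add 135.4.106.146/32 -> H1 at depth 32
  Q 135.4.64.0: descend 100001110000010001 ; hops seen [H4,H3,H1] ; pick H1
  add 187.198.224.0/19 -> H0 at depth 19
  add 187.0.0.0/8 -> H3 at depth 8
  add 135.0.0.0/13 -> H3 at depth 13
  add 187.198.240.0/20 -> H2 at depth 20
  add 0.0.0.0/0 -> H2 at depth 0
  add 187.198.252.0/24 -> H1 at depth 24
  del 187.198.252.0/24 (clear depth 24)
  Q 135.4.65.222: descend 100001110000010001 ; hops seen [H2,H3,H3,H1] ; pick H1
  add 0.0.0.0/0 -> H3 at depth 0
  del 184.0.0.0/5 (clear depth 5)
  add 135.4.0.0/16 -> H4 at depth 16
  Q 187.0.0.7: descend 10111011 ; hops seen [H3,H3] ; pick H3
  add 135.4.106.0/24 -> H2 at depth 24
  Q 135.4.106.117: descend 100001110000010001101010 ; hops seen [H3,H3,H3,H4,H1,H2] ; pick H2

== LOOKUPS ==
["no-route","H3","H2","H1","H2","H4","H1","H1","H1","H1","H3","H2"]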